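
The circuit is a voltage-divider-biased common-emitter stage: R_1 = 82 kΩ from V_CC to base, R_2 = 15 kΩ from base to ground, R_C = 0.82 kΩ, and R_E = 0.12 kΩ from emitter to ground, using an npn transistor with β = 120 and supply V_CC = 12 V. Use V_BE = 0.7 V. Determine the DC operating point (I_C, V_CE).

Thevenize the base divider: V_Th = V_CC·R_2/(R_1+R_2) = 12×15/97 = 1.86 V, R_Th = R_1‖R_2 = 12.7 kΩ.
Base-emitter loop: V_Th = I_B·R_Th + V_BE + (β+1)I_B·R_E, so I_B = (1.86 − 0.7) / (12.7 + 121×0.12) = 0.0425 mA.
I_C = β·I_B = 120×0.0425 = 5.1 mA, and I_E = (β+1)I_B = 5.14 mA.
V_CE = V_CC − I_C·R_C − I_E·R_E = 12 − 5.1×0.82 − 5.14×0.12 = 7.2 V.
V_CE = 7.2 V > 0.2 V confirms active-region operation.

I_C ≈ 5.1 mA, V_CE ≈ 7.2 V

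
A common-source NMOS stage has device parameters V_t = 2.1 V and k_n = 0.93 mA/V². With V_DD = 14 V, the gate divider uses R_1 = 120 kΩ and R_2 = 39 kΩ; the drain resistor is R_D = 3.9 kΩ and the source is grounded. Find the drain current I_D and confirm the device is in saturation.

V_G = V_DD·R_2/(R_1+R_2) = 14×39/159 = 3.43 V. With the source grounded, V_GS = V_G = 3.43 V.
Assume saturation: I_D = (k_n/2)(V_GS − V_t)² = (0.93/2)×(3.43 − 2.1)² = 0.465×1.33² = 0.827 mA.
V_DS = V_DD − I_D·R_D = 14 − 0.827×3.9 = 10.8 V.
Saturation requires V_DS ≥ V_GS − V_t = 1.33 V; 10.8 ≥ 1.33 ✓.

I_D ≈ 0.83 mA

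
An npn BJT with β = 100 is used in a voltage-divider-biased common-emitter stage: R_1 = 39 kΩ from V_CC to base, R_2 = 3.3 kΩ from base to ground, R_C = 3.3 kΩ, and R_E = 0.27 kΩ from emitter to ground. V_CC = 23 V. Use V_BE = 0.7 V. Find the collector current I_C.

Thevenize the base divider: V_Th = V_CC·R_2/(R_1+R_2) = 23×3.3/42.3 = 1.79 V, R_Th = R_1‖R_2 = 3.04 kΩ.
Base-emitter loop: V_Th = I_B·R_Th + V_BE + (β+1)I_B·R_E, so I_B = (1.79 − 0.7) / (3.04 + 101×0.27) = 0.0361 mA.
I_C = β·I_B = 100×0.0361 = 3.61 mA, and I_E = (β+1)I_B = 3.65 mA.
V_CE = V_CC − I_C·R_C − I_E·R_E = 23 − 3.61×3.3 − 3.65×0.27 = 10.1 V.
V_CE = 10.1 V > 0.2 V confirms active-region operation.

I_C ≈ 3.6 mA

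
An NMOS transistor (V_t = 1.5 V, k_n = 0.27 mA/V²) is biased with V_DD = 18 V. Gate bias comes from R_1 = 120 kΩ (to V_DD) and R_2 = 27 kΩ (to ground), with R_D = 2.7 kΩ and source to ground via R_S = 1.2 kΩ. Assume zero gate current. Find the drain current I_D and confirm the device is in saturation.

V_G = V_DD·R_2/(R_1+R_2) = 18×27/147 = 3.31 V.
Assume saturation: I_D = (k_n/2)(V_GS − V_t)² with V_GS = V_G − I_D·R_S = 3.31 − 1.2·I_D.
Substituting gives 0.194·I_D² − 1.59·I_D + 0.44 = 0, with roots I_D = 0.288 or 7.87 mA.
The root I_D = 7.87 mA gives V_GS = -6.13 V ≤ V_t, so take I_D = 0.288 mA.
Then V_GS = 2.96 V and V_DS = V_DD − I_D(R_D+R_S) = 18 − 0.288×3.9 = 16.9 V.
Saturation requires V_DS ≥ V_GS − V_t = 1.46 V; 16.9 ≥ 1.46 ✓.

I_D ≈ 0.29 mA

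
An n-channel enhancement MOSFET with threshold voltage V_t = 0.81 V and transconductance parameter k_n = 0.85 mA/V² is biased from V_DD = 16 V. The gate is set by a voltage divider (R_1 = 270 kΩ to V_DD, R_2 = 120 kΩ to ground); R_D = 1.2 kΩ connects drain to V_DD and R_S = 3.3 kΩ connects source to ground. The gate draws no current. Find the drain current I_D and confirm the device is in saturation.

I_D ≈ 0.82 mA

V_G = V_DD·R_2/(R_1+R_2) = 16×120/390 = 4.92 V.
Assume saturation: I_D = (k_n/2)(V_GS − V_t)² with V_GS = V_G − I_D·R_S = 4.92 − 3.3·I_D.
Substituting gives 4.63·I_D² − 12.5·I_D + 7.19 = 0, with roots I_D = 0.824 or 1.88 mA.
The root I_D = 1.88 mA gives V_GS = -1.3 V ≤ V_t, so take I_D = 0.824 mA.
Then V_GS = 2.2 V and V_DS = V_DD − I_D(R_D+R_S) = 16 − 0.824×4.5 = 12.3 V.
Saturation requires V_DS ≥ V_GS − V_t = 1.39 V; 12.3 ≥ 1.39 ✓.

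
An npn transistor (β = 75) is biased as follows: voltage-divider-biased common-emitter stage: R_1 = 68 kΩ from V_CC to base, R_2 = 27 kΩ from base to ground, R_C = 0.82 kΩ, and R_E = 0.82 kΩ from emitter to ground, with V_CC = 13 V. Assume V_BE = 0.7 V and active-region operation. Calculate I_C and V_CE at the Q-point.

Thevenize the base divider: V_Th = V_CC·R_2/(R_1+R_2) = 13×27/95 = 3.69 V, R_Th = R_1‖R_2 = 19.3 kΩ.
Base-emitter loop: V_Th = I_B·R_Th + V_BE + (β+1)I_B·R_E, so I_B = (3.69 − 0.7) / (19.3 + 76×0.82) = 0.0367 mA.
I_C = β·I_B = 75×0.0367 = 2.75 mA, and I_E = (β+1)I_B = 2.79 mA.
V_CE = V_CC − I_C·R_C − I_E·R_E = 13 − 2.75×0.82 − 2.79×0.82 = 8.46 V.
V_CE = 8.46 V > 0.2 V confirms active-region operation.

I_C ≈ 2.8 mA, V_CE ≈ 8.5 V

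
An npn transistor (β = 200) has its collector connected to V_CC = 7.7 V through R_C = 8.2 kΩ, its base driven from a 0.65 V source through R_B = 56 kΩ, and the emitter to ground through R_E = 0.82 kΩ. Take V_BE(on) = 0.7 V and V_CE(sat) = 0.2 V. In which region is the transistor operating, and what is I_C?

cutoff; I_C ≈ 0

V_BB = 0.65 V ≤ V_BE(on) = 0.7 V, so the base-emitter junction is not forward biased.
The transistor is in cutoff: I_B = I_C = 0.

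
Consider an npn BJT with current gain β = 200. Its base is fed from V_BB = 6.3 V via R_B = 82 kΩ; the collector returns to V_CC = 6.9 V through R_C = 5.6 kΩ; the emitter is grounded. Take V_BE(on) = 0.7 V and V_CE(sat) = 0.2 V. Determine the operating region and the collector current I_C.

saturation; I_C ≈ 1.2 mA

Assume active: I_B = (6.3 − 0.7)/82 = 0.0683 mA, giving I_C = β·I_B = 13.7 mA.
But then V_CE = 6.9 − 13.7×5.6 = -69.6 V < V_CE(sat) = 0.2 V — impossible in the active region.
So the transistor is saturated. With V_CE = 0.2 V, I_C = (V_CC − 0.2)/R_C = 6.7/5.6 = 1.2 mA.
Check: β·I_B = 13.7 mA > I_C = 1.2 mA, confirming saturation.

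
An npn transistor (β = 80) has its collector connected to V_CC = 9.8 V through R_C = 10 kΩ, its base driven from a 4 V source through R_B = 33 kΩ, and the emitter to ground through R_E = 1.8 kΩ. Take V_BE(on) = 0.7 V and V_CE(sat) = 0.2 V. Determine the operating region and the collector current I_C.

saturation; I_C ≈ 0.81 mA

Assume active: I_B = (4 − 0.7)/(33 + 81×1.8) = 0.0185 mA, I_C = β·I_B = 1.48 mA.
Then V_CE = 9.8 − 1.48×10 − 1.49×1.8 = -7.66 V < 0.2 V — the active assumption fails.
Re-solve with V_CE = 0.2 V. KCL at the emitter: V_E/R_E = (V_BB−0.7−V_E)/R_B + (V_CC−0.2−V_E)/R_C, giving V_E = 1.55 V.
I_C = (V_CC − 0.2 − V_E)/R_C = (9.6 − 1.55)/10 = 0.805 mA.
Check: I_B = (3.3 − 1.55)/33 = 0.0532 mA, and β·I_B = 4.25 mA > I_C, confirming saturation.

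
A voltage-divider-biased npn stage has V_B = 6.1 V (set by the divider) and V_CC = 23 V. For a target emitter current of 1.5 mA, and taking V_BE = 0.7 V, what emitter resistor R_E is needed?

R_E ≈ 3.6 kΩ

V_E = V_B − V_BE = 6.1 − 0.7 = 5.4 V.
R_E = V_E / I_E = 5.4 / 1.5 = 3.6 kΩ.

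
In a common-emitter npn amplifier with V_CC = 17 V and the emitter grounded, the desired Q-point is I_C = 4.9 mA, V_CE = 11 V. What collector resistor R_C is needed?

R_C ≈ 1.2 kΩ

Collector loop: V_CC = I_C·R_C + V_CE.
R_C = (V_CC − V_CE)/I_C = (17 − 11)/4.9 = 1.22 kΩ.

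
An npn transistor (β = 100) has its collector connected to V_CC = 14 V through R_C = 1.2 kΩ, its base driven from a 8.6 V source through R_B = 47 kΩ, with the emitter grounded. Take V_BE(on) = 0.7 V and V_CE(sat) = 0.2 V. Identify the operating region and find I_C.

saturation; I_C ≈ 12 mA

Assume active: I_B = (8.6 − 0.7)/47 = 0.168 mA, giving I_C = β·I_B = 16.8 mA.
But then V_CE = 14 − 16.8×1.2 = -6.17 V < V_CE(sat) = 0.2 V — impossible in the active region.
So the transistor is saturated. With V_CE = 0.2 V, I_C = (V_CC − 0.2)/R_C = 13.8/1.2 = 11.5 mA.
Check: β·I_B = 16.8 mA > I_C = 11.5 mA, confirming saturation.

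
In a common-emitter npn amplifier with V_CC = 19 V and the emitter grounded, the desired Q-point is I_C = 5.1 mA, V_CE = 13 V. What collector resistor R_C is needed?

Collector loop: V_CC = I_C·R_C + V_CE.
R_C = (V_CC − V_CE)/I_C = (19 − 13)/5.1 = 1.18 kΩ.

R_C ≈ 1.2 kΩ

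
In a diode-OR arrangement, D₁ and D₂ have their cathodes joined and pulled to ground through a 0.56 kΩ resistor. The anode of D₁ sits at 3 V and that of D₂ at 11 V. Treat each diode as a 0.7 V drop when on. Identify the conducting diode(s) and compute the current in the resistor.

Assume both conduct. Then node N would need to be at both 3−0.7 = 2.3 V and 11−0.7 = 10.3 V, which is impossible.
Assume only D₂ conducts: V_N = 11 − 0.7 = 10.3 V, so I_R = 10.3/0.56 = 18.4 mA.
Check D₁: its anode-to-cathode voltage is 3 − 10.3 = -7.3 V < 0.7 V, so it is off. The assumption is consistent.

Only D₂ conducts; I_R ≈ 18 mA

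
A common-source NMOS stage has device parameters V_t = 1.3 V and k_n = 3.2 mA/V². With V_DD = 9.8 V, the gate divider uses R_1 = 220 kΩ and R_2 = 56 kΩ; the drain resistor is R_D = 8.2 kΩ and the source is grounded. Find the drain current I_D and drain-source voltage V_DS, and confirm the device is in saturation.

I_D ≈ 0.76 mA, V_DS ≈ 3.6 V

V_G = V_DD·R_2/(R_1+R_2) = 9.8×56/276 = 1.99 V. With the source grounded, V_GS = V_G = 1.99 V.
Assume saturation: I_D = (k_n/2)(V_GS − V_t)² = (3.2/2)×(1.99 − 1.3)² = 1.6×0.688² = 0.758 mA.
V_DS = V_DD − I_D·R_D = 9.8 − 0.758×8.2 = 3.58 V.
Saturation requires V_DS ≥ V_GS − V_t = 0.688 V; 3.58 ≥ 0.688 ✓.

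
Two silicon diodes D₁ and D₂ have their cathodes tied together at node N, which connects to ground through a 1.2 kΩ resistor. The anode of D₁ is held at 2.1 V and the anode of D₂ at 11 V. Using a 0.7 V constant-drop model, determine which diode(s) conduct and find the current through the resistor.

Only D₂ conducts; I_R ≈ 8.6 mA

Assume both conduct. Then node N would need to be at both 2.1−0.7 = 1.4 V and 11−0.7 = 10.3 V, which is impossible.
Assume only D₂ conducts: V_N = 11 − 0.7 = 10.3 V, so I_R = 10.3/1.2 = 8.58 mA.
Check D₁: its anode-to-cathode voltage is 2.1 − 10.3 = -8.2 V < 0.7 V, so it is off. The assumption is consistent.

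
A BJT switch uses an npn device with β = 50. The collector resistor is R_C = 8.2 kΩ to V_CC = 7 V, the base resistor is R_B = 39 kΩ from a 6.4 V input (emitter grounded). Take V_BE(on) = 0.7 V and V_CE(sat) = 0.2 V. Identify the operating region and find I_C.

saturation; I_C ≈ 0.83 mA

Assume active: I_B = (6.4 − 0.7)/39 = 0.146 mA, giving I_C = β·I_B = 7.31 mA.
But then V_CE = 7 − 7.31×8.2 = -52.9 V < V_CE(sat) = 0.2 V — impossible in the active region.
So the transistor is saturated. With V_CE = 0.2 V, I_C = (V_CC − 0.2)/R_C = 6.8/8.2 = 0.829 mA.
Check: β·I_B = 7.31 mA > I_C = 0.829 mA, confirming saturation.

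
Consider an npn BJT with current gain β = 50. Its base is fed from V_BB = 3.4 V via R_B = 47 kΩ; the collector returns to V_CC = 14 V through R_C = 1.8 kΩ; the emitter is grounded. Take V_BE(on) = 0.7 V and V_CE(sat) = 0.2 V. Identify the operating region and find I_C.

active; I_C ≈ 2.9 mA

Assume active. Base-emitter loop: I_B = (V_BB − V_BE)/R_B = (3.4 − 0.7)/47 = 0.0574 mA.
I_C = β·I_B = 50×0.0574 = 2.87 mA.
V_CE = V_CC − I_C·R_C = 14 − 2.87×1.8 = 8.83 V > V_CE(sat), so the active-region assumption holds.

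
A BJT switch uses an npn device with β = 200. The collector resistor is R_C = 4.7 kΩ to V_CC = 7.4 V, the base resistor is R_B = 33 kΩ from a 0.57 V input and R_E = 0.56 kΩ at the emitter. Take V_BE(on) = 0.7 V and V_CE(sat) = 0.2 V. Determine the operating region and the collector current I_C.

cutoff; I_C ≈ 0

V_BB = 0.57 V ≤ V_BE(on) = 0.7 V, so the base-emitter junction is not forward biased.
The transistor is in cutoff: I_B = I_C = 0.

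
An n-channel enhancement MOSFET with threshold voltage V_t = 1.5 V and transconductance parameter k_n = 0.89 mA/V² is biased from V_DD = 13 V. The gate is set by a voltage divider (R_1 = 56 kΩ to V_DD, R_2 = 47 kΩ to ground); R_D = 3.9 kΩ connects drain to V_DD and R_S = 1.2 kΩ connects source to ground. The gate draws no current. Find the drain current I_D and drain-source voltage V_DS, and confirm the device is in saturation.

V_G = V_DD·R_2/(R_1+R_2) = 13×47/103 = 5.93 V.
Assume saturation: I_D = (k_n/2)(V_GS − V_t)² with V_GS = V_G − I_D·R_S = 5.93 − 1.2·I_D.
Substituting gives 0.641·I_D² − 5.73·I_D + 8.74 = 0, with roots I_D = 1.95 or 7 mA.
The root I_D = 7 mA gives V_GS = -2.47 V ≤ V_t, so take I_D = 1.95 mA.
Then V_GS = 3.59 V and V_DS = V_DD − I_D(R_D+R_S) = 13 − 1.95×5.1 = 3.06 V.
Saturation requires V_DS ≥ V_GS − V_t = 2.09 V; 3.06 ≥ 2.09 ✓.

I_D ≈ 1.9 mA, V_DS ≈ 3.1 V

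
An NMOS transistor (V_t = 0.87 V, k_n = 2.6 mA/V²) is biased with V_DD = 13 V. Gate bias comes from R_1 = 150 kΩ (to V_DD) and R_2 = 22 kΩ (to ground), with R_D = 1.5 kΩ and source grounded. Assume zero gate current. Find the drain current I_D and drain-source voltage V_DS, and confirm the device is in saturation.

V_G = V_DD·R_2/(R_1+R_2) = 13×22/172 = 1.66 V. With the source grounded, V_GS = V_G = 1.66 V.
Assume saturation: I_D = (k_n/2)(V_GS − V_t)² = (2.6/2)×(1.66 − 0.87)² = 1.3×0.793² = 0.817 mA.
V_DS = V_DD − I_D·R_D = 13 − 0.817×1.5 = 11.8 V.
Saturation requires V_DS ≥ V_GS − V_t = 0.793 V; 11.8 ≥ 0.793 ✓.

I_D ≈ 0.82 mA, V_DS ≈ 12 V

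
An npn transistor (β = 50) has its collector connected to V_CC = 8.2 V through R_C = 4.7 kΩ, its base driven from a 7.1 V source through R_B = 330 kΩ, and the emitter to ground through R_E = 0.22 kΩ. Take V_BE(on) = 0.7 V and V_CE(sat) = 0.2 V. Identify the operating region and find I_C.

active; I_C ≈ 0.94 mA

Assume active. Base-emitter loop: I_B = (V_BB − V_BE)/(R_B + (β+1)R_E) = (7.1 − 0.7)/(330 + 51×0.22) = 0.0188 mA.
I_C = β·I_B = 50×0.0188 = 0.938 mA.
V_CE = V_CC − I_C·R_C − I_E·R_E = 8.2 − 0.938×4.7 − 0.957×0.22 = 3.58 V > V_CE(sat), so the active-region assumption holds.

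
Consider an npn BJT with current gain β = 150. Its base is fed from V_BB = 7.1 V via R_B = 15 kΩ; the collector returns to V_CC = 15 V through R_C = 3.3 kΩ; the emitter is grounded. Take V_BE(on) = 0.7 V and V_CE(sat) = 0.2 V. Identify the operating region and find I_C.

saturation; I_C ≈ 4.5 mA

Assume active: I_B = (7.1 − 0.7)/15 = 0.427 mA, giving I_C = β·I_B = 64 mA.
But then V_CE = 15 − 64×3.3 = -196 V < V_CE(sat) = 0.2 V — impossible in the active region.
So the transistor is saturated. With V_CE = 0.2 V, I_C = (V_CC − 0.2)/R_C = 14.8/3.3 = 4.48 mA.
Check: β·I_B = 64 mA > I_C = 4.48 mA, confirming saturation.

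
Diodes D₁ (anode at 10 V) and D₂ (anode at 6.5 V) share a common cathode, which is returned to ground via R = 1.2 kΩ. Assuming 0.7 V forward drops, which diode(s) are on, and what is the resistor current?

Only D₁ conducts; I_R ≈ 7.8 mA

Assume both conduct. Then node N would need to be at both 10−0.7 = 9.3 V and 6.5−0.7 = 5.8 V, which is impossible.
Assume only D₁ conducts: V_N = 10 − 0.7 = 9.3 V, so I_R = 9.3/1.2 = 7.75 mA.
Check D₂: its anode-to-cathode voltage is 6.5 − 9.3 = -2.8 V < 0.7 V, so it is off. The assumption is consistent.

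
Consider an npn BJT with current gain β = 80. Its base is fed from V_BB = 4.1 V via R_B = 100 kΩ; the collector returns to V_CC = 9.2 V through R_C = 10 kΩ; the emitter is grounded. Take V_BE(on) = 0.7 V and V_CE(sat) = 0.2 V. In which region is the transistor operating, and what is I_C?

saturation; I_C ≈ 0.9 mA

Assume active: I_B = (4.1 − 0.7)/100 = 0.034 mA, giving I_C = β·I_B = 2.72 mA.
But then V_CE = 9.2 − 2.72×10 = -18 V < V_CE(sat) = 0.2 V — impossible in the active region.
So the transistor is saturated. With V_CE = 0.2 V, I_C = (V_CC − 0.2)/R_C = 9/10 = 0.9 mA.
Check: β·I_B = 2.72 mA > I_C = 0.9 mA, confirming saturation.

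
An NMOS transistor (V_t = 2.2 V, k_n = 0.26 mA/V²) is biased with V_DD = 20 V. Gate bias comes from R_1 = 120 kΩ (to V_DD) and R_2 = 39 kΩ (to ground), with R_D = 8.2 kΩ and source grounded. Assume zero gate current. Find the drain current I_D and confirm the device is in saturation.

V_G = V_DD·R_2/(R_1+R_2) = 20×39/159 = 4.91 V. With the source grounded, V_GS = V_G = 4.91 V.
Assume saturation: I_D = (k_n/2)(V_GS − V_t)² = (0.26/2)×(4.91 − 2.2)² = 0.13×2.71² = 0.952 mA.
V_DS = V_DD − I_D·R_D = 20 − 0.952×8.2 = 12.2 V.
Saturation requires V_DS ≥ V_GS − V_t = 2.71 V; 12.2 ≥ 2.71 ✓.

I_D ≈ 0.95 mA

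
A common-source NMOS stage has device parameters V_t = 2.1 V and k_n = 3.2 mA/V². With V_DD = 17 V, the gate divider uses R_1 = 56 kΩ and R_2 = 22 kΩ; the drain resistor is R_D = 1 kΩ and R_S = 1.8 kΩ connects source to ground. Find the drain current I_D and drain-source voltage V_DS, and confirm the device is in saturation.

V_G = V_DD·R_2/(R_1+R_2) = 17×22/78 = 4.79 V.
Assume saturation: I_D = (k_n/2)(V_GS − V_t)² with V_GS = V_G − I_D·R_S = 4.79 − 1.8·I_D.
Substituting gives 5.18·I_D² − 16.5·I_D + 11.6 = 0, with roots I_D = 1.05 or 2.14 mA.
The root I_D = 2.14 mA gives V_GS = 0.944 V ≤ V_t, so take I_D = 1.05 mA.
Then V_GS = 2.91 V and V_DS = V_DD − I_D(R_D+R_S) = 17 − 1.05×2.8 = 14.1 V.
Saturation requires V_DS ≥ V_GS − V_t = 0.809 V; 14.1 ≥ 0.809 ✓.

I_D ≈ 1 mA, V_DS ≈ 14 V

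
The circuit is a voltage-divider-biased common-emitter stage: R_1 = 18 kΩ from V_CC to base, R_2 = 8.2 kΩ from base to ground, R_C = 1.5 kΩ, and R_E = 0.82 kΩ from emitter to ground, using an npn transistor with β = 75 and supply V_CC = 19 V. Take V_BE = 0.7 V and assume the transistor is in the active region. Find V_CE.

V_CE ≈ 5.5 V

Thevenize the base divider: V_Th = V_CC·R_2/(R_1+R_2) = 19×8.2/26.2 = 5.95 V, R_Th = R_1‖R_2 = 5.63 kΩ.
Base-emitter loop: V_Th = I_B·R_Th + V_BE + (β+1)I_B·R_E, so I_B = (5.95 − 0.7) / (5.63 + 76×0.82) = 0.0772 mA.
I_C = β·I_B = 75×0.0772 = 5.79 mA, and I_E = (β+1)I_B = 5.87 mA.
V_CE = V_CC − I_C·R_C − I_E·R_E = 19 − 5.79×1.5 − 5.87×0.82 = 5.5 V.
V_CE = 5.5 V > 0.2 V confirms active-region operation.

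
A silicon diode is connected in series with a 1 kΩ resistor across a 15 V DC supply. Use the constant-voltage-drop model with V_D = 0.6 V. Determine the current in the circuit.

I ≈ 14 mA

KVL around the loop: 15 = V_D + I·R = 0.6 + I × 1 kΩ.
So I = (15 − 0.6) / 1 kΩ = 14.4 / 1 = 14.4 mA.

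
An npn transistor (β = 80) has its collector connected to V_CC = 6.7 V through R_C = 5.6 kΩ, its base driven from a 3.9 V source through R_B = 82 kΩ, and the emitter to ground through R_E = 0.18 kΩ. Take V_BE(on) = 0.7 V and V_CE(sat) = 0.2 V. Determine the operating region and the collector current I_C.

Assume active: I_B = (3.9 − 0.7)/(82 + 81×0.18) = 0.0331 mA, I_C = β·I_B = 2.65 mA.
Then V_CE = 6.7 − 2.65×5.6 − 2.68×0.18 = -8.63 V < 0.2 V — the active assumption fails.
Re-solve with V_CE = 0.2 V. KCL at the emitter: V_E/R_E = (V_BB−0.7−V_E)/R_B + (V_CC−0.2−V_E)/R_C, giving V_E = 0.209 V.
I_C = (V_CC − 0.2 − V_E)/R_C = (6.5 − 0.209)/5.6 = 1.12 mA.
Check: I_B = (3.2 − 0.209)/82 = 0.0365 mA, and β·I_B = 2.92 mA > I_C, confirming saturation.

saturation; I_C ≈ 1.1 mA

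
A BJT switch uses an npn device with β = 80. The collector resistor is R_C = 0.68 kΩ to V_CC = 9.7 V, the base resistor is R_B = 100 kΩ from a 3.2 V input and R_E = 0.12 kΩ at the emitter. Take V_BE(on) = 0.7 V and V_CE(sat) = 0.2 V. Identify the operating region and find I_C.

Assume active. Base-emitter loop: I_B = (V_BB − V_BE)/(R_B + (β+1)R_E) = (3.2 − 0.7)/(100 + 81×0.12) = 0.0228 mA.
I_C = β·I_B = 80×0.0228 = 1.82 mA.
V_CE = V_CC − I_C·R_C − I_E·R_E = 9.7 − 1.82×0.68 − 1.85×0.12 = 8.24 V > V_CE(sat), so the active-region assumption holds.

active; I_C ≈ 1.8 mA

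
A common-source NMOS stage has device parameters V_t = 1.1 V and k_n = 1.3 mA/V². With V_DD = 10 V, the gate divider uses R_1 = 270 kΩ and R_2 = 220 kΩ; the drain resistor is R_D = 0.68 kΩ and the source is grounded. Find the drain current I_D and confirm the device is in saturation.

V_G = V_DD·R_2/(R_1+R_2) = 10×220/490 = 4.49 V. With the source grounded, V_GS = V_G = 4.49 V.
Assume saturation: I_D = (k_n/2)(V_GS − V_t)² = (1.3/2)×(4.49 − 1.1)² = 0.65×3.39² = 7.47 mA.
V_DS = V_DD − I_D·R_D = 10 − 7.47×0.68 = 4.92 V.
Saturation requires V_DS ≥ V_GS − V_t = 3.39 V; 4.92 ≥ 3.39 ✓.

I_D ≈ 7.5 mA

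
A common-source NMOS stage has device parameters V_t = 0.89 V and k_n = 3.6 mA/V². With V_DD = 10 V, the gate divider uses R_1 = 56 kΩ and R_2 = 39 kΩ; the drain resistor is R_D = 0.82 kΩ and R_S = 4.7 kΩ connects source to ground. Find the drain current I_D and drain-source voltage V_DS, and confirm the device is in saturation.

I_D ≈ 0.56 mA, V_DS ≈ 6.9 V

V_G = V_DD·R_2/(R_1+R_2) = 10×39/95 = 4.11 V.
Assume saturation: I_D = (k_n/2)(V_GS − V_t)² with V_GS = V_G − I_D·R_S = 4.11 − 4.7·I_D.
Substituting gives 39.8·I_D² − 55.4·I_D + 18.6 = 0, with roots I_D = 0.565 or 0.828 mA.
The root I_D = 0.828 mA gives V_GS = 0.212 V ≤ V_t, so take I_D = 0.565 mA.
Then V_GS = 1.45 V and V_DS = V_DD − I_D(R_D+R_S) = 10 − 0.565×5.52 = 6.88 V.
Saturation requires V_DS ≥ V_GS − V_t = 0.56 V; 6.88 ≥ 0.56 ✓.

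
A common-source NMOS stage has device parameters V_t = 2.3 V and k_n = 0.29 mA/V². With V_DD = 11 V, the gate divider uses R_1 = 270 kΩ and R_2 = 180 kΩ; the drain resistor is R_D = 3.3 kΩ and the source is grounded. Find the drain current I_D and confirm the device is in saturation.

V_G = V_DD·R_2/(R_1+R_2) = 11×180/450 = 4.4 V. With the source grounded, V_GS = V_G = 4.4 V.
Assume saturation: I_D = (k_n/2)(V_GS − V_t)² = (0.29/2)×(4.4 − 2.3)² = 0.145×2.1² = 0.639 mA.
V_DS = V_DD − I_D·R_D = 11 − 0.639×3.3 = 8.89 V.
Saturation requires V_DS ≥ V_GS − V_t = 2.1 V; 8.89 ≥ 2.1 ✓.

I_D ≈ 0.64 mA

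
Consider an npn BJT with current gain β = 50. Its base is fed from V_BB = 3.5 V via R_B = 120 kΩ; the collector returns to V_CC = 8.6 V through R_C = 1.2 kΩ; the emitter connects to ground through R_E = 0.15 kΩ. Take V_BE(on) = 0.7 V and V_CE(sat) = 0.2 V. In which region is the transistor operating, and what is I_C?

Assume active. Base-emitter loop: I_B = (V_BB − V_BE)/(R_B + (β+1)R_E) = (3.5 − 0.7)/(120 + 51×0.15) = 0.0219 mA.
I_C = β·I_B = 50×0.0219 = 1.1 mA.
V_CE = V_CC − I_C·R_C − I_E·R_E = 8.6 − 1.1×1.2 − 1.12×0.15 = 7.12 V > V_CE(sat), so the active-region assumption holds.

active; I_C ≈ 1.1 mA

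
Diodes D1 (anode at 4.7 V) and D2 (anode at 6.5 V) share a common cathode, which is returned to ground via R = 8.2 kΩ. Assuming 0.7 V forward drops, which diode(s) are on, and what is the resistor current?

Only D2 conducts; I_R ≈ 0.71 mA

Assume both conduct. Then node N would need to be at both 4.7−0.7 = 4 V and 6.5−0.7 = 5.8 V, which is impossible.
Assume only D2 conducts: V_N = 6.5 − 0.7 = 5.8 V, so I_R = 5.8/8.2 = 0.707 mA.
Check D1: its anode-to-cathode voltage is 4.7 − 5.8 = -1.1 V < 0.7 V, so it is off. The assumption is consistent.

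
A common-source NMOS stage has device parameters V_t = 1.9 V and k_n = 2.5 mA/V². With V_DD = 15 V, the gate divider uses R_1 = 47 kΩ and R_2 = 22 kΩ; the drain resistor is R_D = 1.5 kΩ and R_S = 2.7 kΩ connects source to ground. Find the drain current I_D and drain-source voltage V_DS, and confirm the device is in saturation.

I_D ≈ 0.78 mA, V_DS ≈ 12 V

V_G = V_DD·R_2/(R_1+R_2) = 15×22/69 = 4.78 V.
Assume saturation: I_D = (k_n/2)(V_GS − V_t)² with V_GS = V_G − I_D·R_S = 4.78 − 2.7·I_D.
Substituting gives 9.11·I_D² − 20.5·I_D + 10.4 = 0, with roots I_D = 0.776 or 1.47 mA.
The root I_D = 1.47 mA gives V_GS = 0.816 V ≤ V_t, so take I_D = 0.776 mA.
Then V_GS = 2.69 V and V_DS = V_DD − I_D(R_D+R_S) = 15 − 0.776×4.2 = 11.7 V.
Saturation requires V_DS ≥ V_GS − V_t = 0.788 V; 11.7 ≥ 0.788 ✓.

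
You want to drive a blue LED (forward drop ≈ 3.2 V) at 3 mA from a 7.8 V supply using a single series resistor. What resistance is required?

The resistor drops V_S − V_D = 7.8 − 3.2 = 4.6 V at 3 mA.
R = 4.6 V / 3 mA = 1.53 kΩ.

R ≈ 1.5 kΩ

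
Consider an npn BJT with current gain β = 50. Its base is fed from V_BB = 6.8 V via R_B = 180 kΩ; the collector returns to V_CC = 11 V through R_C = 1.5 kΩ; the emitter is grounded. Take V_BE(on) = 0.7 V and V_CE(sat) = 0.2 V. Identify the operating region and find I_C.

active; I_C ≈ 1.7 mA

Assume active. Base-emitter loop: I_B = (V_BB − V_BE)/R_B = (6.8 − 0.7)/180 = 0.0339 mA.
I_C = β·I_B = 50×0.0339 = 1.69 mA.
V_CE = V_CC − I_C·R_C = 11 − 1.69×1.5 = 8.46 V > V_CE(sat), so the active-region assumption holds.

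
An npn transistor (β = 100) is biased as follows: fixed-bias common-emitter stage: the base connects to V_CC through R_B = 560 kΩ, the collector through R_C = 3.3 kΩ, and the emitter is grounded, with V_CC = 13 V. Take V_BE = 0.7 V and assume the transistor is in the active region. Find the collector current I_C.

I_C ≈ 2.2 mA

Base loop: V_CC = I_B·R_B + V_BE, so I_B = (13 − 0.7)/560 kΩ = 0.022 mA.
In the active region I_C = β·I_B = 100 × 0.022 = 2.2 mA.
Collector loop: V_CE = V_CC − I_C·R_C = 13 − 2.2×3.3 = 5.75 V.
Since V_CE = 5.75 V > V_CE(sat) ≈ 0.2 V, the transistor is in the active region as assumed.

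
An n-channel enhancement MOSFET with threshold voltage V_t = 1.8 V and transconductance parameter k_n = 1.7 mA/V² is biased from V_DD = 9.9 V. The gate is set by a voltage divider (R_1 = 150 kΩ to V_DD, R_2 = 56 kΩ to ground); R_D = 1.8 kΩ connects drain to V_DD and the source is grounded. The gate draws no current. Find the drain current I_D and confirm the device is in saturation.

I_D ≈ 0.68 mA

V_G = V_DD·R_2/(R_1+R_2) = 9.9×56/206 = 2.69 V. With the source grounded, V_GS = V_G = 2.69 V.
Assume saturation: I_D = (k_n/2)(V_GS − V_t)² = (1.7/2)×(2.69 − 1.8)² = 0.85×0.891² = 0.675 mA.
V_DS = V_DD − I_D·R_D = 9.9 − 0.675×1.8 = 8.68 V.
Saturation requires V_DS ≥ V_GS − V_t = 0.891 V; 8.68 ≥ 0.891 ✓.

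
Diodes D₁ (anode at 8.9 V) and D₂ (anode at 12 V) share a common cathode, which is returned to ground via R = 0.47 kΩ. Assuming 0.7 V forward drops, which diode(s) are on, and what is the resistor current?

Only D₂ conducts; I_R ≈ 24 mA

Assume both conduct. Then node N would need to be at both 8.9−0.7 = 8.2 V and 12−0.7 = 11.3 V, which is impossible.
Assume only D₂ conducts: V_N = 12 − 0.7 = 11.3 V, so I_R = 11.3/0.47 = 24 mA.
Check D₁: its anode-to-cathode voltage is 8.9 − 11.3 = -2.4 V < 0.7 V, so it is off. The assumption is consistent.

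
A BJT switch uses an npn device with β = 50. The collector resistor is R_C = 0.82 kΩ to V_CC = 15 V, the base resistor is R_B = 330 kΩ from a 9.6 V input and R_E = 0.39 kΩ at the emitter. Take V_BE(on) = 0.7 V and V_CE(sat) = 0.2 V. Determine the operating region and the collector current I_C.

active; I_C ≈ 1.3 mA

Assume active. Base-emitter loop: I_B = (V_BB − V_BE)/(R_B + (β+1)R_E) = (9.6 − 0.7)/(330 + 51×0.39) = 0.0254 mA.
I_C = β·I_B = 50×0.0254 = 1.27 mA.
V_CE = V_CC − I_C·R_C − I_E·R_E = 15 − 1.27×0.82 − 1.3×0.39 = 13.5 V > V_CE(sat), so the active-region assumption holds.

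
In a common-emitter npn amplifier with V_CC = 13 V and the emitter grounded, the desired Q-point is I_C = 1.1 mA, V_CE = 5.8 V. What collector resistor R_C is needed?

R_C ≈ 6.5 kΩ

Collector loop: V_CC = I_C·R_C + V_CE.
R_C = (V_CC − V_CE)/I_C = (13 − 5.8)/1.1 = 6.55 kΩ.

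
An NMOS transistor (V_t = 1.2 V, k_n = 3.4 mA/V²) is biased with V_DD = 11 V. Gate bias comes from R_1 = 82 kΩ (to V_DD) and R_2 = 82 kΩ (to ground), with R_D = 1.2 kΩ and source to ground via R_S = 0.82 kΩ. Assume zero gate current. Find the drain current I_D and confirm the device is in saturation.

I_D ≈ 3.5 mA

V_G = V_DD·R_2/(R_1+R_2) = 11×82/164 = 5.5 V.
Assume saturation: I_D = (k_n/2)(V_GS − V_t)² with V_GS = V_G − I_D·R_S = 5.5 − 0.82·I_D.
Substituting gives 1.14·I_D² − 13·I_D + 31.4 = 0, with roots I_D = 3.5 or 7.87 mA.
The root I_D = 7.87 mA gives V_GS = -0.951 V ≤ V_t, so take I_D = 3.5 mA.
Then V_GS = 2.63 V and V_DS = V_DD − I_D(R_D+R_S) = 11 − 3.5×2.02 = 3.94 V.
Saturation requires V_DS ≥ V_GS − V_t = 1.43 V; 3.94 ≥ 1.43 ✓.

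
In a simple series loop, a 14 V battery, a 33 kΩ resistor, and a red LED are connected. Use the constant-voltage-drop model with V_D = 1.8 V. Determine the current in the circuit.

KVL around the loop: 14 = V_D + I·R = 1.8 + I × 33 kΩ.
So I = (14 − 1.8) / 33 kΩ = 12.2 / 33 = 0.37 mA.

I ≈ 0.37 mA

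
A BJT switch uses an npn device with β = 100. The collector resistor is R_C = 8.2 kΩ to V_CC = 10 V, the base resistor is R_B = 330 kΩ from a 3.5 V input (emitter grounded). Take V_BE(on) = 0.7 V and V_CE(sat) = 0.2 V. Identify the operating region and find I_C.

active; I_C ≈ 0.85 mA

Assume active. Base-emitter loop: I_B = (V_BB − V_BE)/R_B = (3.5 − 0.7)/330 = 0.00848 mA.
I_C = β·I_B = 100×0.00848 = 0.848 mA.
V_CE = V_CC − I_C·R_C = 10 − 0.848×8.2 = 3.04 V > V_CE(sat), so the active-region assumption holds.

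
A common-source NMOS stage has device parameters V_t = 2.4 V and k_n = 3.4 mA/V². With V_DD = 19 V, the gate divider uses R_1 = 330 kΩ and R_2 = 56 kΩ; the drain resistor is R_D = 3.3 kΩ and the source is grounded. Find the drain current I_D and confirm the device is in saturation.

V_G = V_DD·R_2/(R_1+R_2) = 19×56/386 = 2.76 V. With the source grounded, V_GS = V_G = 2.76 V.
Assume saturation: I_D = (k_n/2)(V_GS − V_t)² = (3.4/2)×(2.76 − 2.4)² = 1.7×0.356² = 0.216 mA.
V_DS = V_DD − I_D·R_D = 19 − 0.216×3.3 = 18.3 V.
Saturation requires V_DS ≥ V_GS − V_t = 0.356 V; 18.3 ≥ 0.356 ✓.

I_D ≈ 0.22 mA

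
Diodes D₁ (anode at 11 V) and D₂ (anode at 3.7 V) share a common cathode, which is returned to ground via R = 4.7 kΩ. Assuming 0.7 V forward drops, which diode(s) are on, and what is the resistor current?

Assume both conduct. Then node N would need to be at both 11−0.7 = 10.3 V and 3.7−0.7 = 3 V, which is impossible.
Assume only D₁ conducts: V_N = 11 − 0.7 = 10.3 V, so I_R = 10.3/4.7 = 2.19 mA.
Check D₂: its anode-to-cathode voltage is 3.7 − 10.3 = -6.6 V < 0.7 V, so it is off. The assumption is consistent.

Only D₁ conducts; I_R ≈ 2.2 mA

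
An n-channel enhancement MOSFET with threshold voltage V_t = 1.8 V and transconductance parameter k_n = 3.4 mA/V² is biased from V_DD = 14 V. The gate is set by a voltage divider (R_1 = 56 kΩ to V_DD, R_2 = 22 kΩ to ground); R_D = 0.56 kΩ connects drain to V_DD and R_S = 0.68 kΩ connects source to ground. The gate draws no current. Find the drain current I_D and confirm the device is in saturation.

V_G = V_DD·R_2/(R_1+R_2) = 14×22/78 = 3.95 V.
Assume saturation: I_D = (k_n/2)(V_GS − V_t)² with V_GS = V_G − I_D·R_S = 3.95 − 0.68·I_D.
Substituting gives 0.786·I_D² − 5.97·I_D + 7.85 = 0, with roots I_D = 1.69 or 5.9 mA.
The root I_D = 5.9 mA gives V_GS = -0.0629 V ≤ V_t, so take I_D = 1.69 mA.
Then V_GS = 2.8 V and V_DS = V_DD − I_D(R_D+R_S) = 14 − 1.69×1.24 = 11.9 V.
Saturation requires V_DS ≥ V_GS − V_t = 0.998 V; 11.9 ≥ 0.998 ✓.

I_D ≈ 1.7 mA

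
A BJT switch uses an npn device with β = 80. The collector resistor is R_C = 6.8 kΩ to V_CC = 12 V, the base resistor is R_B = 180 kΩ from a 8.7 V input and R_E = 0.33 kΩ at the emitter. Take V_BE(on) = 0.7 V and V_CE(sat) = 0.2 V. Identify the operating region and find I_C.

Assume active: I_B = (8.7 − 0.7)/(180 + 81×0.33) = 0.0387 mA, I_C = β·I_B = 3.1 mA.
Then V_CE = 12 − 3.1×6.8 − 3.13×0.33 = -10.1 V < 0.2 V — the active assumption fails.
Re-solve with V_CE = 0.2 V. KCL at the emitter: V_E/R_E = (V_BB−0.7−V_E)/R_B + (V_CC−0.2−V_E)/R_C, giving V_E = 0.559 V.
I_C = (V_CC − 0.2 − V_E)/R_C = (11.8 − 0.559)/6.8 = 1.65 mA.
Check: I_B = (8 − 0.559)/180 = 0.0413 mA, and β·I_B = 3.31 mA > I_C, confirming saturation.

saturation; I_C ≈ 1.7 mA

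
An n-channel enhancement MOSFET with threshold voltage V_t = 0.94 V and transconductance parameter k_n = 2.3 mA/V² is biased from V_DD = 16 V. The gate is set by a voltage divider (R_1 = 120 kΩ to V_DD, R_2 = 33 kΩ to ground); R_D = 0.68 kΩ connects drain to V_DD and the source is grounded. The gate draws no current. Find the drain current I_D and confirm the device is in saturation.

I_D ≈ 7.3 mA

V_G = V_DD·R_2/(R_1+R_2) = 16×33/153 = 3.45 V. With the source grounded, V_GS = V_G = 3.45 V.
Assume saturation: I_D = (k_n/2)(V_GS − V_t)² = (2.3/2)×(3.45 − 0.94)² = 1.15×2.51² = 7.25 mA.
V_DS = V_DD − I_D·R_D = 16 − 7.25×0.68 = 11.1 V.
Saturation requires V_DS ≥ V_GS − V_t = 2.51 V; 11.1 ≥ 2.51 ✓.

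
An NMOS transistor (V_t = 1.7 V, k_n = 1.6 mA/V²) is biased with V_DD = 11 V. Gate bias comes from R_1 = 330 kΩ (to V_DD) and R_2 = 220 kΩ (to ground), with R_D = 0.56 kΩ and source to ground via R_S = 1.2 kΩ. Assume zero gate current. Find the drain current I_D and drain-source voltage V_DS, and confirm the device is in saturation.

I_D ≈ 1.2 mA, V_DS ≈ 8.9 V

V_G = V_DD·R_2/(R_1+R_2) = 11×220/550 = 4.4 V.
Assume saturation: I_D = (k_n/2)(V_GS − V_t)² with V_GS = V_G − I_D·R_S = 4.4 − 1.2·I_D.
Substituting gives 1.15·I_D² − 6.18·I_D + 5.83 = 0, with roots I_D = 1.22 or 4.15 mA.
The root I_D = 4.15 mA gives V_GS = -0.577 V ≤ V_t, so take I_D = 1.22 mA.
Then V_GS = 2.94 V and V_DS = V_DD − I_D(R_D+R_S) = 11 − 1.22×1.76 = 8.85 V.
Saturation requires V_DS ≥ V_GS − V_t = 1.24 V; 8.85 ≥ 1.24 ✓.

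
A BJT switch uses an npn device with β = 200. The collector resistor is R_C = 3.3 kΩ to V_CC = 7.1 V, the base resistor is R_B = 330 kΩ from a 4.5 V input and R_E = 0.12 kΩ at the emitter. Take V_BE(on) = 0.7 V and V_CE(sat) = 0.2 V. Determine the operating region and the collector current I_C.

saturation; I_C ≈ 2 mA

Assume active: I_B = (4.5 − 0.7)/(330 + 201×0.12) = 0.0107 mA, I_C = β·I_B = 2.15 mA.
Then V_CE = 7.1 − 2.15×3.3 − 2.16×0.12 = -0.241 V < 0.2 V — the active assumption fails.
Re-solve with V_CE = 0.2 V. KCL at the emitter: V_E/R_E = (V_BB−0.7−V_E)/R_B + (V_CC−0.2−V_E)/R_C, giving V_E = 0.243 V.
I_C = (V_CC − 0.2 − V_E)/R_C = (6.9 − 0.243)/3.3 = 2.02 mA.
Check: I_B = (3.8 − 0.243)/330 = 0.0108 mA, and β·I_B = 2.16 mA > I_C, confirming saturation.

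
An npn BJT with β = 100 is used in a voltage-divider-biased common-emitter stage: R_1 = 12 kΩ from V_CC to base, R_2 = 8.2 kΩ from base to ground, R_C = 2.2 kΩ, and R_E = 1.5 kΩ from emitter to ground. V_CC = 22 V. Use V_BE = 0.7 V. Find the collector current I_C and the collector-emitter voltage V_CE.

Thevenize the base divider: V_Th = V_CC·R_2/(R_1+R_2) = 22×8.2/20.2 = 8.93 V, R_Th = R_1‖R_2 = 4.87 kΩ.
Base-emitter loop: V_Th = I_B·R_Th + V_BE + (β+1)I_B·R_E, so I_B = (8.93 − 0.7) / (4.87 + 101×1.5) = 0.0526 mA.
I_C = β·I_B = 100×0.0526 = 5.26 mA, and I_E = (β+1)I_B = 5.32 mA.
V_CE = V_CC − I_C·R_C − I_E·R_E = 22 − 5.26×2.2 − 5.32×1.5 = 2.45 V.
V_CE = 2.45 V > 0.2 V confirms active-region operation.

I_C ≈ 5.3 mA, V_CE ≈ 2.4 V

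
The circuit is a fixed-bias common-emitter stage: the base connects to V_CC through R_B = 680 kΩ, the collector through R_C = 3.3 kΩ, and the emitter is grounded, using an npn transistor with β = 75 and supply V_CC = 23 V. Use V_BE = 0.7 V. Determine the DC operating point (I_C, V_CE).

I_C ≈ 2.5 mA, V_CE ≈ 15 V

Base loop: V_CC = I_B·R_B + V_BE, so I_B = (23 − 0.7)/680 kΩ = 0.0328 mA.
In the active region I_C = β·I_B = 75 × 0.0328 = 2.46 mA.
Collector loop: V_CE = V_CC − I_C·R_C = 23 − 2.46×3.3 = 14.9 V.
Since V_CE = 14.9 V > V_CE(sat) ≈ 0.2 V, the transistor is in the active region as assumed.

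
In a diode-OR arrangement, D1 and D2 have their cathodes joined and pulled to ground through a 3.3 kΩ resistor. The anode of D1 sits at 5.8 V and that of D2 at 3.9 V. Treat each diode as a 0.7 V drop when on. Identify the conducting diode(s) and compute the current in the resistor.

Assume both conduct. Then node N would need to be at both 5.8−0.7 = 5.1 V and 3.9−0.7 = 3.2 V, which is impossible.
Assume only D1 conducts: V_N = 5.8 − 0.7 = 5.1 V, so I_R = 5.1/3.3 = 1.55 mA.
Check D2: its anode-to-cathode voltage is 3.9 − 5.1 = -1.2 V < 0.7 V, so it is off. The assumption is consistent.

Only D1 conducts; I_R ≈ 1.5 mA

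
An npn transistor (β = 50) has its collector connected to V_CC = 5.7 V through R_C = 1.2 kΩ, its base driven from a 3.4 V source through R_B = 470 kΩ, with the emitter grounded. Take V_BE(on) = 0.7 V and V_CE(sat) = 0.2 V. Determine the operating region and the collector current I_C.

Assume active. Base-emitter loop: I_B = (V_BB − V_BE)/R_B = (3.4 − 0.7)/470 = 0.00574 mA.
I_C = β·I_B = 50×0.00574 = 0.287 mA.
V_CE = V_CC − I_C·R_C = 5.7 − 0.287×1.2 = 5.36 V > V_CE(sat), so the active-region assumption holds.

active; I_C ≈ 0.29 mA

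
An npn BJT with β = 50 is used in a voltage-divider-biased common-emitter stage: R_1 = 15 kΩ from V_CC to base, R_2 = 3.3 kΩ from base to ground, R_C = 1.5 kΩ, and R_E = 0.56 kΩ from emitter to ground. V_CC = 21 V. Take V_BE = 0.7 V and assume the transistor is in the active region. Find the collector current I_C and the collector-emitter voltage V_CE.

Thevenize the base divider: V_Th = V_CC·R_2/(R_1+R_2) = 21×3.3/18.3 = 3.79 V, R_Th = R_1‖R_2 = 2.7 kΩ.
Base-emitter loop: V_Th = I_B·R_Th + V_BE + (β+1)I_B·R_E, so I_B = (3.79 − 0.7) / (2.7 + 51×0.56) = 0.0987 mA.
I_C = β·I_B = 50×0.0987 = 4.94 mA, and I_E = (β+1)I_B = 5.04 mA.
V_CE = V_CC − I_C·R_C − I_E·R_E = 21 − 4.94×1.5 − 5.04×0.56 = 10.8 V.
V_CE = 10.8 V > 0.2 V confirms active-region operation.

I_C ≈ 4.9 mA, V_CE ≈ 11 V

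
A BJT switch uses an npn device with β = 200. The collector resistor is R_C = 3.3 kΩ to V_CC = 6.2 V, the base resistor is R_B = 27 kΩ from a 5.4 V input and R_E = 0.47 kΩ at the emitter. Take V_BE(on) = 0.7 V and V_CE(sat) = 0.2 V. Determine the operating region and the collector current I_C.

saturation; I_C ≈ 1.6 mA

Assume active: I_B = (5.4 − 0.7)/(27 + 201×0.47) = 0.0387 mA, I_C = β·I_B = 7.74 mA.
Then V_CE = 6.2 − 7.74×3.3 − 7.78×0.47 = -23 V < 0.2 V — the active assumption fails.
Re-solve with V_CE = 0.2 V. KCL at the emitter: V_E/R_E = (V_BB−0.7−V_E)/R_B + (V_CC−0.2−V_E)/R_C, giving V_E = 0.807 V.
I_C = (V_CC − 0.2 − V_E)/R_C = (6 − 0.807)/3.3 = 1.57 mA.
Check: I_B = (4.7 − 0.807)/27 = 0.144 mA, and β·I_B = 28.8 mA > I_C, confirming saturation.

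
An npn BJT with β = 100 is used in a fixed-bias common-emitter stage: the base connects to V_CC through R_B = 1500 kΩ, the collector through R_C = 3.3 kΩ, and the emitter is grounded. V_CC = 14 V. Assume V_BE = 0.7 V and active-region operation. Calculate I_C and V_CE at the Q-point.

I_C ≈ 0.89 mA, V_CE ≈ 11 V

Base loop: V_CC = I_B·R_B + V_BE, so I_B = (14 − 0.7)/1500 kΩ = 0.00887 mA.
In the active region I_C = β·I_B = 100 × 0.00887 = 0.887 mA.
Collector loop: V_CE = V_CC − I_C·R_C = 14 − 0.887×3.3 = 11.1 V.
Since V_CE = 11.1 V > V_CE(sat) ≈ 0.2 V, the transistor is in the active region as assumed.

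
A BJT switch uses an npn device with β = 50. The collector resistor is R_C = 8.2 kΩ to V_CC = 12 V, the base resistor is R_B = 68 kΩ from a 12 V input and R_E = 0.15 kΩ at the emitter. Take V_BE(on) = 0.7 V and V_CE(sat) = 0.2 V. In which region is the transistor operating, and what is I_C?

Assume active: I_B = (12 − 0.7)/(68 + 51×0.15) = 0.149 mA, I_C = β·I_B = 7.47 mA.
Then V_CE = 12 − 7.47×8.2 − 7.62×0.15 = -50.4 V < 0.2 V — the active assumption fails.
Re-solve with V_CE = 0.2 V. KCL at the emitter: V_E/R_E = (V_BB−0.7−V_E)/R_B + (V_CC−0.2−V_E)/R_C, giving V_E = 0.236 V.
I_C = (V_CC − 0.2 − V_E)/R_C = (11.8 − 0.236)/8.2 = 1.41 mA.
Check: I_B = (11.3 − 0.236)/68 = 0.163 mA, and β·I_B = 8.14 mA > I_C, confirming saturation.

saturation; I_C ≈ 1.4 mA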